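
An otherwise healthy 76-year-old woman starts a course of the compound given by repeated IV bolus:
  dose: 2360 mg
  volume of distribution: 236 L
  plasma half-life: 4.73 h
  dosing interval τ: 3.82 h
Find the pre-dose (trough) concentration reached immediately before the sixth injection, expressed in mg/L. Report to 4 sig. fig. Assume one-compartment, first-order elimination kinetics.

12.52 mg/L

C₀ per dose = Dose / Vd = 2360 / 236 = 10.00 mg/L
k = ln2 / t½ = 0.693147 / 4.73 = 0.1465 h⁻¹
Fraction remaining after one interval: r = e^(−kτ) = e^(−0.1465 × 3.82) = 0.5714
Before dose 6, 5 doses have been given (aged 1τ, 2τ, 3τ, 4τ, 5τ).
C_trough = C₀ × (r + r² + … + r^5) = C₀ × r(1−r^5)/(1−r)
        = 10.00 × 0.5714 × (1 − 0.06091) / (1 − 0.5714) = 12.52 mg/L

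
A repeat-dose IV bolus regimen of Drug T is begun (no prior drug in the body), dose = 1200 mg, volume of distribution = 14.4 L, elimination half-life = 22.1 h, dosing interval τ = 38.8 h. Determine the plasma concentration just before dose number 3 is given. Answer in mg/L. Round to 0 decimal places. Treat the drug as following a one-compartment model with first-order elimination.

32 mg/L

C₀ per dose = Dose / Vd = 1200 / 14.4 = 83.33 mg/L
k = ln2 / t½ = 0.693147 / 22.1 = 0.03136 h⁻¹
Fraction remaining after one interval: r = e^(−kτ) = e^(−0.03136 × 38.8) = 0.2962
Before dose 3, 2 doses have been given (aged 1τ, 2τ).
C_trough = C₀ × (r + r²) = 83.33 × (0.2962 + 0.08773) = 31.99 mg/L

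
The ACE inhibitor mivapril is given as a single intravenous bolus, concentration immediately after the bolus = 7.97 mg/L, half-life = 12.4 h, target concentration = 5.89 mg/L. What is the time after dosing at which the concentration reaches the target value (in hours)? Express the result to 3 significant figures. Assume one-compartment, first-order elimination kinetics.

k = ln2 / t½ = 0.693147 / 12.4 = 0.05590 h⁻¹
t = ln(C₀ / C) / k = ln(7.970 / 5.89) / 0.05590
  = ln(1.353) / 0.05590 = 0.3023 / 0.05590 = 5.408 h

5.41 h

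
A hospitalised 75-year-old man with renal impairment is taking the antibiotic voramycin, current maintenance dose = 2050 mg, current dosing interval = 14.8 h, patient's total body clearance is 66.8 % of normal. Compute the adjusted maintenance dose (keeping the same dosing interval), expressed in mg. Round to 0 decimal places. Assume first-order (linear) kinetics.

1369 mg

To keep the same average steady-state level, dosing rate must scale with clearance.
CL ratio = 66.8 / 100 = 0.6680
New dose (same interval) = 2050 × 0.6680 = 1369 mg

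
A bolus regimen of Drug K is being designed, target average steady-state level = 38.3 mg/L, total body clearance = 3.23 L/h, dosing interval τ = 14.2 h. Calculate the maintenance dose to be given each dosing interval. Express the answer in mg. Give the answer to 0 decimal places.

1757 mg

At steady state, Dose/τ = Css × CL.
Dose = Css × CL × τ = 38.3 × 3.230 × 14.2 = 1757 mg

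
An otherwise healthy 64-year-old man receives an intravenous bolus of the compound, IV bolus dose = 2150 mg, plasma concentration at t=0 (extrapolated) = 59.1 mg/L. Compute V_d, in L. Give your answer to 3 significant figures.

Vd = Dose / C₀ = 2150 / 59.1 = 36.38 L

36.4 L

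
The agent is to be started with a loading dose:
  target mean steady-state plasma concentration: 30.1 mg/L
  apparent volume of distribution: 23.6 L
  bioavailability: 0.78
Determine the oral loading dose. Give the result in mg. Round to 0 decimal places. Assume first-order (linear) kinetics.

911 mg

LD = Css × Vd / F = 30.1 × 23.6 / 0.78 = 910.7 mg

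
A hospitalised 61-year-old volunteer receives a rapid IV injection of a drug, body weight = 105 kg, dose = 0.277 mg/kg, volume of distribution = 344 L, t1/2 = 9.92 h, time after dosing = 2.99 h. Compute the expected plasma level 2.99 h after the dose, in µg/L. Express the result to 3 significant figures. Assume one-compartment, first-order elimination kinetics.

Total dose = 0.277 × 105 = 29.09 mg
C₀ = Dose / Vd = 29.09 / 344 = 0.08456 mg/L
k = ln2 / t½ = 0.693147 / 9.92 = 0.06987 h⁻¹
C = C₀ · e^(−k·t) = 0.08456 × e^(−0.06987 × 2.99)
  = 0.08456 × 0.8115 = 0.06862 mg/L
Convert: 0.06862 mg/L × 1000 = 68.62 µg/L

68.6 µg/L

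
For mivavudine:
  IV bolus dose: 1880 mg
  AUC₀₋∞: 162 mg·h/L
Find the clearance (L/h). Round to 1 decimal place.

CL = Dose / AUC = 1880 / 162 = 11.60 L/h

11.6 L/h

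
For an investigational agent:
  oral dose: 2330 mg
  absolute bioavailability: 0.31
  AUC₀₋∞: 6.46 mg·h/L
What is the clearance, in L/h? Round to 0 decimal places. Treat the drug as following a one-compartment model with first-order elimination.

CL = F·Dose / AUC = 0.31 × 2330 / 6.46 = 111.8 L/h

112 L/h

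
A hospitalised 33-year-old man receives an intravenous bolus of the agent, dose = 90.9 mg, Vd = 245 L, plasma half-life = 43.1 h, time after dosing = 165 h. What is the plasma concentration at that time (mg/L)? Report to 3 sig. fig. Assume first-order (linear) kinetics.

C₀ = Dose / Vd = 90.90 / 245 = 0.3710 mg/L
k = ln2 / t½ = 0.693147 / 43.1 = 0.01608 h⁻¹
C = C₀ · e^(−k·t) = 0.3710 × e^(−0.01608 × 165)
  = 0.3710 × 0.07043 = 0.02613 mg/L

0.0261 mg/L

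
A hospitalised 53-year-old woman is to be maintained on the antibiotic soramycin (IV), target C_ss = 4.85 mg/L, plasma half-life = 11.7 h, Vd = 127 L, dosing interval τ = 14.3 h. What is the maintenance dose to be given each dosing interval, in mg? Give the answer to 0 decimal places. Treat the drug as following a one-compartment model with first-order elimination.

k = ln2 / t½ = 0.693147 / 11.7 = 0.05924 h⁻¹
CL = k × Vd = 0.05924 × 127 = 7.523 L/h
At steady state, Dose/τ = Css × CL.
Dose = Css × CL × τ = 4.85 × 7.523 × 14.3 = 521.8 mg

522 mg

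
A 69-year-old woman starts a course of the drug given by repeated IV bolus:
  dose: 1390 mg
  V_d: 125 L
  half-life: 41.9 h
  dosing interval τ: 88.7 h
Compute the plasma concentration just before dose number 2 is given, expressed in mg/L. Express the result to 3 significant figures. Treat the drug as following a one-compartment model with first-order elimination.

2.56 mg/L

C₀ per dose = Dose / Vd = 1390 / 125 = 11.12 mg/L
k = ln2 / t½ = 0.693147 / 41.9 = 0.01654 h⁻¹
Fraction remaining after one interval: r = e^(−kτ) = e^(−0.01654 × 88.7) = 0.2306
Before dose 2, 1 dose has been given (aged 1τ).
C_trough = C₀ × r = 11.12 × 0.2306 = 2.564 mg/L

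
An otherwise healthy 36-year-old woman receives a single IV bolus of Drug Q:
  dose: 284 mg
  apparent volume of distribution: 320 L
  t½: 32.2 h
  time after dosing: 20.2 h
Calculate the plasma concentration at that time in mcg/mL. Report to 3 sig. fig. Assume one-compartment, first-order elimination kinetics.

C₀ = Dose / Vd = 284.0 / 320 = 0.8875 mg/L
k = ln2 / t½ = 0.693147 / 32.2 = 0.02153 h⁻¹
C = C₀ · e^(−k·t) = 0.8875 × e^(−0.02153 × 20.2)
  = 0.8875 × 0.6473 = 0.5745 mg/L
(0.5745 mg/L = 0.5745 mcg/mL)

0.575 mcg/mL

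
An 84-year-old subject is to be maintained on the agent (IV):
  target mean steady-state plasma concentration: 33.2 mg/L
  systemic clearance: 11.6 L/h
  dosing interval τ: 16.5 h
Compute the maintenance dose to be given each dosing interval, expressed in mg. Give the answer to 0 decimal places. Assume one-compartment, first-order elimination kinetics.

At steady state, Dose/τ = Css × CL.
Dose = Css × CL × τ = 33.2 × 11.60 × 16.5 = 6354 mg

6354 mg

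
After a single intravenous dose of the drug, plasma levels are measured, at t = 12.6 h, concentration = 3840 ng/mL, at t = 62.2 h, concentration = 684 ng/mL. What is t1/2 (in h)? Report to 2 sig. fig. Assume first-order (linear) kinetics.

k = ln(C₁/C₂) / (t₂ − t₁) = ln(3840/684) / (62.2 − 12.6)
  = 1.725 / 49.60 = 0.03478 h⁻¹
t½ = ln2 / k = 0.693147 / 0.03478 = 19.93 h

20 h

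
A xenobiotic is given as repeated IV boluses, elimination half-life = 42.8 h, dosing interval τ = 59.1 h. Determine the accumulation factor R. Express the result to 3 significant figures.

k = ln2 / t½ = 0.693147 / 42.8 = 0.01620 h⁻¹
e^(−kτ) = e^(−0.01620 × 59.1) = 0.3839
Accumulation ratio R = 1 / (1 − e^(−kτ)) = 1 / (1 − 0.3839) = 1.623

1.62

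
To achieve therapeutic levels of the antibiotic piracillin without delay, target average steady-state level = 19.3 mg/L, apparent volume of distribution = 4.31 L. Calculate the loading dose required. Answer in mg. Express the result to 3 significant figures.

83.2 mg

LD = Css × Vd = 19.3 × 4.31 = 83.18 mg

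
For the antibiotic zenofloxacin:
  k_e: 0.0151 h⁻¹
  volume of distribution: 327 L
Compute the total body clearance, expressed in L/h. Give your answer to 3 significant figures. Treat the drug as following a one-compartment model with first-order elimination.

CL = k × Vd = 0.0151 × 327 = 4.938 L/h

4.94 L/h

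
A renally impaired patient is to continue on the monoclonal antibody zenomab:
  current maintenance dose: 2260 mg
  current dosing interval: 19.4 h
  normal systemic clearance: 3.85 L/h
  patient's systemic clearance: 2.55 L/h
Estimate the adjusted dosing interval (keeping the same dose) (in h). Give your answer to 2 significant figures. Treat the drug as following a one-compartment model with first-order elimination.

29 h

To keep the same average steady-state level, dosing rate must scale with clearance.
CL ratio = 2.55 / 3.85 = 0.6623
New interval (same dose) = 19.4 / 0.6623 = 29.29 h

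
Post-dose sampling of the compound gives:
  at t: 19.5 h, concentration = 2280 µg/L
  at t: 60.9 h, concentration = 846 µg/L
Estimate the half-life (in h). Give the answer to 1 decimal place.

28.9 h

k = ln(C₁/C₂) / (t₂ − t₁) = ln(2280/846) / (60.9 − 19.5)
  = 0.9914 / 41.40 = 0.02395 h⁻¹
t½ = ln2 / k = 0.693147 / 0.02395 = 28.94 h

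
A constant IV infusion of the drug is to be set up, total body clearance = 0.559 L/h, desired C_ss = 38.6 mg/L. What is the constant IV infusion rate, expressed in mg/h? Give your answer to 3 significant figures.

21.6 mg/h

At steady state, infusion rate R₀ = Css × CL = 38.6 × 0.5590 = 21.58 mg/h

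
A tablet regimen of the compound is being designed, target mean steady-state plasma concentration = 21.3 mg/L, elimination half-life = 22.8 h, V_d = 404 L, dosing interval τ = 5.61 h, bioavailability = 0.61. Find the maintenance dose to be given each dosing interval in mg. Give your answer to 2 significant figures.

2400 mg

k = ln2 / t½ = 0.693147 / 22.8 = 0.03040 h⁻¹
CL = k × Vd = 0.03040 × 404 = 12.28 L/h
At steady state, F × (Dose/τ) = Css × CL.
Dose = Css × CL × τ / F = 21.3 × 12.28 × 5.61 / 0.61 = 2406 mg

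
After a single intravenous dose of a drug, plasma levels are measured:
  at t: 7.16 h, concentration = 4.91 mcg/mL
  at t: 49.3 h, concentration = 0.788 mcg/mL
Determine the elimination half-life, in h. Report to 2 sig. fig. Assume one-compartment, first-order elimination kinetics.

16 h

k = ln(C₁/C₂) / (t₂ − t₁) = ln(4.91/0.788) / (49.3 − 7.16)
  = 1.830 / 42.14 = 0.04343 h⁻¹
t½ = ln2 / k = 0.693147 / 0.04343 = 15.96 h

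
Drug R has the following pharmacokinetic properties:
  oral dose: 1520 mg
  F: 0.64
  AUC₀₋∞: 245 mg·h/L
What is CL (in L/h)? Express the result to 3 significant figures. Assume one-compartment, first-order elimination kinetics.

CL = F·Dose / AUC = 0.64 × 1520 / 245 = 3.971 L/h

3.97 L/h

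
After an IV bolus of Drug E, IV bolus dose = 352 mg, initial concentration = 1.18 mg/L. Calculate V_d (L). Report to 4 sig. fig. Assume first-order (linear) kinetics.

Vd = Dose / C₀ = 352.0 / 1.18 = 298.3 L

298.3 L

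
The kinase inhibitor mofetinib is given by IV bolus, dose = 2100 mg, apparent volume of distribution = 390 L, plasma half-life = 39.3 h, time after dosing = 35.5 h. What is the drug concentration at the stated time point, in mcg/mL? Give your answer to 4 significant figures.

C₀ = Dose / Vd = 2100 / 390 = 5.385 mg/L
k = ln2 / t½ = 0.693147 / 39.3 = 0.01764 h⁻¹
C = C₀ · e^(−k·t) = 5.385 × e^(−0.01764 × 35.5)
  = 5.385 × 0.5346 = 2.879 mg/L
(2.879 mg/L = 2.879 mcg/mL)

2.879 mcg/mL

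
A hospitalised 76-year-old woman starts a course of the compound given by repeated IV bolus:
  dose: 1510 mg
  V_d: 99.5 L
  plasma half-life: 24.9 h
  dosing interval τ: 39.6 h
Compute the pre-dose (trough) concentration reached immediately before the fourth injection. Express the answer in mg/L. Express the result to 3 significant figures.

C₀ per dose = Dose / Vd = 1510 / 99.5 = 15.18 mg/L
k = ln2 / t½ = 0.693147 / 24.9 = 0.02784 h⁻¹
Fraction remaining after one interval: r = e^(−kτ) = e^(−0.02784 × 39.6) = 0.3321
Before dose 4, 3 doses have been given (aged 1τ, 2τ, 3τ).
C_trough = C₀ × (r + r² + … + r^3) = C₀ × r(1−r^3)/(1−r)
        = 15.18 × 0.3321 × (1 − 0.03663) / (1 − 0.3321) = 7.271 mg/L

7.27 mg/L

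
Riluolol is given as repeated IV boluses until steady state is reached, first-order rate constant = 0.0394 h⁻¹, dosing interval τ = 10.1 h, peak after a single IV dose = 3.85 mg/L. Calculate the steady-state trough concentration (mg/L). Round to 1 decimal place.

7.9 mg/L

e^(−kτ) = e^(−0.03940 × 10.1) = 0.6717
Accumulation ratio R = 1 / (1 − e^(−kτ)) = 1 / (1 − 0.6717) = 3.046
Steady-state trough = C₀ × R × e^(−kτ) = 3.85 × 3.046 × 0.6717 = 7.877 mg/L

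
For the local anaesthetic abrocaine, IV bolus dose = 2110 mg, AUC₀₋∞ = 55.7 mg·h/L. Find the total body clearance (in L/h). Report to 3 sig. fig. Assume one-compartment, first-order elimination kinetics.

37.9 L/h

CL = Dose / AUC = 2110 / 55.7 = 37.88 L/h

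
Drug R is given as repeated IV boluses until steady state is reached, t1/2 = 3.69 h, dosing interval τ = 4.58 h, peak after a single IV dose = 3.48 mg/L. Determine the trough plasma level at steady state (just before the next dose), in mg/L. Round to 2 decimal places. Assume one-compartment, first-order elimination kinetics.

k = ln2 / t½ = 0.693147 / 3.69 = 0.1878 h⁻¹
e^(−kτ) = e^(−0.1878 × 4.58) = 0.4231
Accumulation ratio R = 1 / (1 − e^(−kτ)) = 1 / (1 − 0.4231) = 1.733
Steady-state trough = C₀ × R × e^(−kτ) = 3.48 × 1.733 × 0.4231 = 2.552 mg/L

2.55 mg/L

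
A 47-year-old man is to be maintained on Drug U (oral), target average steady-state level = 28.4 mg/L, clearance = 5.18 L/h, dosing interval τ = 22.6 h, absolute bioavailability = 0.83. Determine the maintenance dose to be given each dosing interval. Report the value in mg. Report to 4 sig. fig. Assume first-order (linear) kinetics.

4006 mg

At steady state, F × (Dose/τ) = Css × CL.
Dose = Css × CL × τ / F = 28.4 × 5.180 × 22.6 / 0.83 = 4006 mg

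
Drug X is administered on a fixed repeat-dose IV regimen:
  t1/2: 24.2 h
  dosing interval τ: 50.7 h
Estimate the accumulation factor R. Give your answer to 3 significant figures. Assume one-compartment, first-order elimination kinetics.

1.31

k = ln2 / t½ = 0.693147 / 24.2 = 0.02864 h⁻¹
e^(−kτ) = e^(−0.02864 × 50.7) = 0.2341
Accumulation ratio R = 1 / (1 − e^(−kτ)) = 1 / (1 − 0.2341) = 1.306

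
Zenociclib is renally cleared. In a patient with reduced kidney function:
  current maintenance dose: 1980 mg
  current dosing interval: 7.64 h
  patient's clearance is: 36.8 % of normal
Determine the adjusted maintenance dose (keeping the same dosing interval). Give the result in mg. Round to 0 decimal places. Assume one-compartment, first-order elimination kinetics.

To keep the same average steady-state level, dosing rate must scale with clearance.
CL ratio = 36.8 / 100 = 0.3680
New dose (same interval) = 1980 × 0.3680 = 728.6 mg

729 mg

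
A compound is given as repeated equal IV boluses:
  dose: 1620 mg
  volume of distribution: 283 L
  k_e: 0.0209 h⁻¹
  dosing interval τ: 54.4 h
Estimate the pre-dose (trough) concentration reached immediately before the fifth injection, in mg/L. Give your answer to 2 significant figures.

2.7 mg/L

C₀ per dose = Dose / Vd = 1620 / 283 = 5.724 mg/L
Fraction remaining after one interval: r = e^(−kτ) = e^(−0.02090 × 54.4) = 0.3208
Before dose 5, 4 doses have been given (aged 1τ, 2τ, 3τ, 4τ).
C_trough = C₀ × (r + r² + … + r^4) = C₀ × r(1−r^4)/(1−r)
        = 5.724 × 0.3208 × (1 − 0.01059) / (1 − 0.3208) = 2.675 mg/L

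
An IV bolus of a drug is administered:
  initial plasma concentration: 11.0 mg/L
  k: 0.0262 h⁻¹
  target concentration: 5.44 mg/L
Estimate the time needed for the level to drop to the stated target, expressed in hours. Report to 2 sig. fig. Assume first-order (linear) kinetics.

27 h

t = ln(C₀ / C) / k = ln(11.00 / 5.44) / 0.02620
  = ln(2.022) / 0.02620 = 0.7041 / 0.02620 = 26.87 h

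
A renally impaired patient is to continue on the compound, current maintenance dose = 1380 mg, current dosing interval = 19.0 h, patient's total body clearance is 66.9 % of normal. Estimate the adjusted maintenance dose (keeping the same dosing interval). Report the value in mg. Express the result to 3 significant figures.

923 mg

To keep the same average steady-state level, dosing rate must scale with clearance.
CL ratio = 66.9 / 100 = 0.6690
New dose (same interval) = 1380 × 0.6690 = 923.2 mg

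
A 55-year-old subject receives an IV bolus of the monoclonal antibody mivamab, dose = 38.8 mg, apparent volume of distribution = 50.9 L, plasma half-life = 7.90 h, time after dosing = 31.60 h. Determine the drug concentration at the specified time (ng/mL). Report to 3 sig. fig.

C₀ = Dose / Vd = 38.80 / 50.9 = 0.7623 mg/L
k = ln2 / t½ = 0.693147 / 7.90 = 0.08774 h⁻¹
t / t½ = 31.60 / 7.90 = 4 half-lives
C = C₀ × (1/2)^4 = 0.7623 × 0.06250 = 0.04764 mg/L
Convert: 0.04764 mg/L × 1000 = 47.64 ng/mL

47.6 ng/mL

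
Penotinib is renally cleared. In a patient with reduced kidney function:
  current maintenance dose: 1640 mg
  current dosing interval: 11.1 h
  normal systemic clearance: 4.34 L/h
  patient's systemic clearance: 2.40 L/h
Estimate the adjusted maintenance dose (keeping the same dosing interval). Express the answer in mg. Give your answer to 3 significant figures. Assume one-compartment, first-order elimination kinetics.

907 mg

To keep the same average steady-state level, dosing rate must scale with clearance.
CL ratio = 2.40 / 4.34 = 0.5530
New dose (same interval) = 1640 × 0.5530 = 906.9 mg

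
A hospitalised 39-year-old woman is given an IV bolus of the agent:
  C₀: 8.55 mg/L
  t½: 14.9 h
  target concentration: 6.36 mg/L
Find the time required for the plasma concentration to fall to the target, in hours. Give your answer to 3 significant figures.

k = ln2 / t½ = 0.693147 / 14.9 = 0.04652 h⁻¹
t = ln(C₀ / C) / k = ln(8.550 / 6.36) / 0.04652
  = ln(1.344) / 0.04652 = 0.2957 / 0.04652 = 6.356 h

6.36 h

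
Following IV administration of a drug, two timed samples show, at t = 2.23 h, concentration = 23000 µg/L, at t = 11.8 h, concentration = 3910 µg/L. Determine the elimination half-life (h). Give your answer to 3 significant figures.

k = ln(C₁/C₂) / (t₂ − t₁) = ln(23000/3910) / (11.8 − 2.23)
  = 1.772 / 9.570 = 0.1852 h⁻¹
t½ = ln2 / k = 0.693147 / 0.1852 = 3.743 h

3.74 h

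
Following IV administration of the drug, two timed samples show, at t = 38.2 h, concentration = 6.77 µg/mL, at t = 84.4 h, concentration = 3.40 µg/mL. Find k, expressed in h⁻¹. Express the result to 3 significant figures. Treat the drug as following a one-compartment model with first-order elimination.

0.0149 h⁻¹

k = ln(C₁/C₂) / (t₂ − t₁) = ln(6.77/3.40) / (84.4 − 38.2)
  = 0.6887 / 46.20 = 0.01491 h⁻¹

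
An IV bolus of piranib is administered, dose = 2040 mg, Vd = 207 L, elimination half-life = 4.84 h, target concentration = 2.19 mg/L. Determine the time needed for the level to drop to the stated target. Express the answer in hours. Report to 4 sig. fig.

C₀ = Dose / Vd = 2040 / 207 = 9.855 mg/L
k = ln2 / t½ = 0.693147 / 4.84 = 0.1432 h⁻¹
t = ln(C₀ / C) / k = ln(9.855 / 2.19) / 0.1432
  = ln(4.500) / 0.1432 = 1.504 / 0.1432 = 10.50 h

10.50 h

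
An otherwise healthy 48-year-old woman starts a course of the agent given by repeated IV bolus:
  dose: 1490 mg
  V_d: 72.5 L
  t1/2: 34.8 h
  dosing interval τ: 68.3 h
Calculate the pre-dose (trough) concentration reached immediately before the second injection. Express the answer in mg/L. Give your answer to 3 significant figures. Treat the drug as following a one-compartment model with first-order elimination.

C₀ per dose = Dose / Vd = 1490 / 72.5 = 20.55 mg/L
k = ln2 / t½ = 0.693147 / 34.8 = 0.01992 h⁻¹
Fraction remaining after one interval: r = e^(−kτ) = e^(−0.01992 × 68.3) = 0.2565
Before dose 2, 1 dose has been given (aged 1τ).
C_trough = C₀ × r = 20.55 × 0.2565 = 5.271 mg/L

5.27 mg/L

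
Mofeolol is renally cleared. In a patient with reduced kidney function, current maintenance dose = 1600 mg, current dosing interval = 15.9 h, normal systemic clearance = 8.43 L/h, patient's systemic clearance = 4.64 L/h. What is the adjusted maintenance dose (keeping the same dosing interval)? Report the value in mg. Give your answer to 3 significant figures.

To keep the same average steady-state level, dosing rate must scale with clearance.
CL ratio = 4.64 / 8.43 = 0.5504
New dose (same interval) = 1600 × 0.5504 = 880.6 mg

881 mg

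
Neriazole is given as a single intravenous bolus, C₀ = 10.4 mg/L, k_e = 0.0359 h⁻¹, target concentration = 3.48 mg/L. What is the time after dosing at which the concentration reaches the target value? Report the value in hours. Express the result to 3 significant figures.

30.5 h

t = ln(C₀ / C) / k = ln(10.40 / 3.48) / 0.03590
  = ln(2.989) / 0.03590 = 1.095 / 0.03590 = 30.50 h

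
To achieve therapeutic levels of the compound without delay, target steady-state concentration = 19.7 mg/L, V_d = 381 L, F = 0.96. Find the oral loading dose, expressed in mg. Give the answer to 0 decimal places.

7818 mg

LD = Css × Vd / F = 19.7 × 381 / 0.96 = 7818 mg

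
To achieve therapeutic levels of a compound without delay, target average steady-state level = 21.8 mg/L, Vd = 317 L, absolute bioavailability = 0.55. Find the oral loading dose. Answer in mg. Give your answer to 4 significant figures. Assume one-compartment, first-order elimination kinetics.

LD = Css × Vd / F = 21.8 × 317 / 0.55 = 12560 mg

12560 mg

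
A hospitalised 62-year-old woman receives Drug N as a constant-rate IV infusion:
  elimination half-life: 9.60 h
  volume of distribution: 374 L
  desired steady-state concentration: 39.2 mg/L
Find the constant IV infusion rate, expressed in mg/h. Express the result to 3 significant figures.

1060 mg/h

k = ln2 / t½ = 0.693147 / 9.60 = 0.07220 h⁻¹
CL = k × Vd = 0.07220 × 374 = 27.00 L/h
At steady state, infusion rate R₀ = Css × CL = 39.2 × 27.00 = 1058 mg/h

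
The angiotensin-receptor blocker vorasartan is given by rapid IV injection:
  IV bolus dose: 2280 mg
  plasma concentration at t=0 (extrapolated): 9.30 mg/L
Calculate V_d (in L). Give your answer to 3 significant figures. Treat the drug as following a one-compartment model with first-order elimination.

245 L

Vd = Dose / C₀ = 2280 / 9.30 = 245.2 L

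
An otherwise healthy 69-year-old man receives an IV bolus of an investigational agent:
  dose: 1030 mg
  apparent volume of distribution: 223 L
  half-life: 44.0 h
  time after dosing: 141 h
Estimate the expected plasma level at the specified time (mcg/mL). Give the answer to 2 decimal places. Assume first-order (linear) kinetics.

0.50 mcg/mL

C₀ = Dose / Vd = 1030 / 223 = 4.619 mg/L
k = ln2 / t½ = 0.693147 / 44.0 = 0.01575 h⁻¹
C = C₀ · e^(−k·t) = 4.619 × e^(−0.01575 × 141)
  = 4.619 × 0.1085 = 0.5012 mg/L
(0.5012 mg/L = 0.5012 mcg/mL)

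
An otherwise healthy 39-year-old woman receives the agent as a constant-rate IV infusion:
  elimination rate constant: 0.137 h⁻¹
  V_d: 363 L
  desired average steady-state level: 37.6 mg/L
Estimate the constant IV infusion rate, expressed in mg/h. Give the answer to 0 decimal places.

CL = k × Vd = 0.1370 × 363 = 49.73 L/h
At steady state, infusion rate R₀ = Css × CL = 37.6 × 49.73 = 1870 mg/h

1870 mg/h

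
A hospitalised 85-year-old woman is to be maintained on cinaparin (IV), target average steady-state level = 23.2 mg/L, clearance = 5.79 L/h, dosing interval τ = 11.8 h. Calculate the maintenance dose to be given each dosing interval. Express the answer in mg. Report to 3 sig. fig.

At steady state, Dose/τ = Css × CL.
Dose = Css × CL × τ = 23.2 × 5.790 × 11.8 = 1585 mg

1590 mg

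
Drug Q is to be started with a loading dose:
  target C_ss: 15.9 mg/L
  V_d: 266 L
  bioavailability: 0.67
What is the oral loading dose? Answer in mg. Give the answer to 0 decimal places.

6313 mg

LD = Css × Vd / F = 15.9 × 266 / 0.67 = 6313 mg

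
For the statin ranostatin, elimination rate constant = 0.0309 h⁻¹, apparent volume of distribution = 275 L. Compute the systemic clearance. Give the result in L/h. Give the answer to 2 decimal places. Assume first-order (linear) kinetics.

CL = k × Vd = 0.0309 × 275 = 8.498 L/h

8.50 L/h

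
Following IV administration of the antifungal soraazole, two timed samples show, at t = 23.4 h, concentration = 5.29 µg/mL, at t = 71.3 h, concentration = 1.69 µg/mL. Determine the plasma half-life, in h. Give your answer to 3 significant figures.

29.1 h

k = ln(C₁/C₂) / (t₂ − t₁) = ln(5.29/1.69) / (71.3 − 23.4)
  = 1.141 / 47.90 = 0.02382 h⁻¹
t½ = ln2 / k = 0.693147 / 0.02382 = 29.10 h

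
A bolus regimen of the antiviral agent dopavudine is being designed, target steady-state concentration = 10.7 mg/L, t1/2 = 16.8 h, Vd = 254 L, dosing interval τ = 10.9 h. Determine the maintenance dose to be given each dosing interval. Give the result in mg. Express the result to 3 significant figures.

1220 mg

k = ln2 / t½ = 0.693147 / 16.8 = 0.04126 h⁻¹
CL = k × Vd = 0.04126 × 254 = 10.48 L/h
At steady state, Dose/τ = Css × CL.
Dose = Css × CL × τ = 10.7 × 10.48 × 10.9 = 1222 mg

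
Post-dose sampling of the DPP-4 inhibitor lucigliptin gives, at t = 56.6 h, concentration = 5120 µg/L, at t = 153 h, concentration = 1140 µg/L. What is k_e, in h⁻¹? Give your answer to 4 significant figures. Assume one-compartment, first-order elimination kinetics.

0.01558 h⁻¹

k = ln(C₁/C₂) / (t₂ − t₁) = ln(5120/1140) / (153 − 56.6)
  = 1.502 / 96.40 = 0.01558 h⁻¹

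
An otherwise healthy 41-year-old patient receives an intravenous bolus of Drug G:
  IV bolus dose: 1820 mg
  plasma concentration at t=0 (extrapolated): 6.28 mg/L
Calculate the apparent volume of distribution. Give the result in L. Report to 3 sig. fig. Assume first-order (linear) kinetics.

290 L

Vd = Dose / C₀ = 1820 / 6.28 = 289.8 L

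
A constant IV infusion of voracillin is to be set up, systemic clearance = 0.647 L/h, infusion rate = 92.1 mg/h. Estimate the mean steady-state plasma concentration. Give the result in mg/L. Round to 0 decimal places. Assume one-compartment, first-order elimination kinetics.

At steady state Css = R₀ / CL = 92.1 / 0.6470 = 142.3 mg/L

142 mg/L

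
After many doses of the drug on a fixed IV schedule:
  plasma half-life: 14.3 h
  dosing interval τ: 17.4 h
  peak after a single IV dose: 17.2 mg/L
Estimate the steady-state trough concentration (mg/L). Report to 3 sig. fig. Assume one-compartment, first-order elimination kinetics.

k = ln2 / t½ = 0.693147 / 14.3 = 0.04847 h⁻¹
e^(−kτ) = e^(−0.04847 × 17.4) = 0.4303
Accumulation ratio R = 1 / (1 − e^(−kτ)) = 1 / (1 − 0.4303) = 1.755
Steady-state trough = C₀ × R × e^(−kτ) = 17.2 × 1.755 × 0.4303 = 12.99 mg/L

13.0 mg/L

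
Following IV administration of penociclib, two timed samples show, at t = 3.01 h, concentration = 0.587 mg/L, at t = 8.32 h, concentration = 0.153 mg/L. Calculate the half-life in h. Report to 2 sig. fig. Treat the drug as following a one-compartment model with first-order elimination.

k = ln(C₁/C₂) / (t₂ − t₁) = ln(0.587/0.153) / (8.32 − 3.01)
  = 1.345 / 5.310 = 0.2533 h⁻¹
t½ = ln2 / k = 0.693147 / 0.2533 = 2.736 h

2.7 h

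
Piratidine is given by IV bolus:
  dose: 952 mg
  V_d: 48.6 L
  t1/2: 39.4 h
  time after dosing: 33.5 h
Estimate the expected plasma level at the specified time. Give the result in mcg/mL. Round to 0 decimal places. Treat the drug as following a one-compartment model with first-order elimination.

C₀ = Dose / Vd = 952.0 / 48.6 = 19.59 mg/L
k = ln2 / t½ = 0.693147 / 39.4 = 0.01759 h⁻¹
C = C₀ · e^(−k·t) = 19.59 × e^(−0.01759 × 33.5)
  = 19.59 × 0.5547 = 10.87 mg/L
(10.87 mg/L = 10.87 mcg/mL)

11 mcg/mL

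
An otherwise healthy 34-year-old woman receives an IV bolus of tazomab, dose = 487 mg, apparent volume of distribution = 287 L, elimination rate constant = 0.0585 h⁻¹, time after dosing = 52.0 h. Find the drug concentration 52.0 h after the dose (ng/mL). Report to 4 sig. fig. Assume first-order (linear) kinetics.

C₀ = Dose / Vd = 487.0 / 287 = 1.697 mg/L
C = C₀ · e^(−k·t) = 1.697 × e^(−0.05850 × 52.0)
  = 1.697 × 0.04774 = 0.08101 mg/L
Convert: 0.08101 mg/L × 1000 = 81.01 ng/mL

81.01 ng/mL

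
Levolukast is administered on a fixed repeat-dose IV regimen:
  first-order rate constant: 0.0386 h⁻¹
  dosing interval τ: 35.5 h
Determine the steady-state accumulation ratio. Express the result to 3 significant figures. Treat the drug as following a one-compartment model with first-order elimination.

e^(−kτ) = e^(−0.03860 × 35.5) = 0.2540
Accumulation ratio R = 1 / (1 − e^(−kτ)) = 1 / (1 − 0.2540) = 1.340

1.34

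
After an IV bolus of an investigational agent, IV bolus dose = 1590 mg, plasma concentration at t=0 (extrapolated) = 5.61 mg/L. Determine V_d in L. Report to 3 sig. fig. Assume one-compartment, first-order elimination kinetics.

283 L

Vd = Dose / C₀ = 1590 / 5.61 = 283.4 L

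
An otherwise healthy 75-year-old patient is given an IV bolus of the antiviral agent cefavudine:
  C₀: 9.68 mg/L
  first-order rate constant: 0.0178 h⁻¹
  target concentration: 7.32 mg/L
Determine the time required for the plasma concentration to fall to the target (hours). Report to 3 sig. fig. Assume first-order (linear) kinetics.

t = ln(C₀ / C) / k = ln(9.680 / 7.32) / 0.01780
  = ln(1.322) / 0.01780 = 0.2791 / 0.01780 = 15.68 h

15.7 h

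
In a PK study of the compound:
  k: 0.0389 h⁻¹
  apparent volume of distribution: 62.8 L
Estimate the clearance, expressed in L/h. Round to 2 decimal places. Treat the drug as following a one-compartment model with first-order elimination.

2.44 L/h

CL = k × Vd = 0.0389 × 62.8 = 2.443 L/h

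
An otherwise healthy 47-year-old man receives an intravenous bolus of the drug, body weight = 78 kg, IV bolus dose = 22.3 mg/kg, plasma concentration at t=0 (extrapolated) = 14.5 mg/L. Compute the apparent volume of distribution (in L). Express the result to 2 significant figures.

120 L

Dose = 22.3 × 78 = 1739 mg
Vd = Dose / C₀ = 1739 / 14.5 = 119.9 L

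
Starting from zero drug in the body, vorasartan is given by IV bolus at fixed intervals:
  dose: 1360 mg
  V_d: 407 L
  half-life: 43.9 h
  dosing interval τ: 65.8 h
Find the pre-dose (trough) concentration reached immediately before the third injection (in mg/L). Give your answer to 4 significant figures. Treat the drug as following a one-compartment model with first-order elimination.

C₀ per dose = Dose / Vd = 1360 / 407 = 3.342 mg/L
k = ln2 / t½ = 0.693147 / 43.9 = 0.01579 h⁻¹
Fraction remaining after one interval: r = e^(−kτ) = e^(−0.01579 × 65.8) = 0.3538
Before dose 3, 2 doses have been given (aged 1τ, 2τ).
C_trough = C₀ × (r + r²) = 3.342 × (0.3538 + 0.1252) = 1.601 mg/L

1.601 mg/L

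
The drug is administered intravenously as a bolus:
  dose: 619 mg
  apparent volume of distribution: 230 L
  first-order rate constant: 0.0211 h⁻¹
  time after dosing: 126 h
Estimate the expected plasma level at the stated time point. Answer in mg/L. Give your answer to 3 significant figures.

0.189 mg/L

C₀ = Dose / Vd = 619.0 / 230 = 2.691 mg/L
C = C₀ · e^(−k·t) = 2.691 × e^(−0.02110 × 126)
  = 2.691 × 0.07005 = 0.1885 mg/L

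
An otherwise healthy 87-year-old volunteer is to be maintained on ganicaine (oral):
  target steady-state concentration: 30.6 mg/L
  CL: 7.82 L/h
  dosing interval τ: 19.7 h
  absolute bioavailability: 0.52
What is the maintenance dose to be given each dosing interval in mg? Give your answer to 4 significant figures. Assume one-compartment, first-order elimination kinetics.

9065 mg

At steady state, F × (Dose/τ) = Css × CL.
Dose = Css × CL × τ / F = 30.6 × 7.820 × 19.7 / 0.52 = 9065 mg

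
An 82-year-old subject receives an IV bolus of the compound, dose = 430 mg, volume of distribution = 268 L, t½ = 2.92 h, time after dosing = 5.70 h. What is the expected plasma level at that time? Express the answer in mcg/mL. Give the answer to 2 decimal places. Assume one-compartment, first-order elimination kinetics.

0.41 mcg/mL

C₀ = Dose / Vd = 430.0 / 268 = 1.604 mg/L
k = ln2 / t½ = 0.693147 / 2.92 = 0.2374 h⁻¹
C = C₀ · e^(−k·t) = 1.604 × e^(−0.2374 × 5.70)
  = 1.604 × 0.2584 = 0.4145 mg/L
(0.4145 mg/L = 0.4145 mcg/mL)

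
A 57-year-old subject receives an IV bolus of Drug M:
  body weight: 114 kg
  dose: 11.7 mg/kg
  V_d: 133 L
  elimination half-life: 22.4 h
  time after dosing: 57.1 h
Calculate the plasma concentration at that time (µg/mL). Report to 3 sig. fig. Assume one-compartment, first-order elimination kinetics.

1.71 µg/mL

Total dose = 11.7 × 114 = 1334 mg
C₀ = Dose / Vd = 1334 / 133 = 10.03 mg/L
k = ln2 / t½ = 0.693147 / 22.4 = 0.03094 h⁻¹
C = C₀ · e^(−k·t) = 10.03 × e^(−0.03094 × 57.1)
  = 10.03 × 0.1709 = 1.714 mg/L
(1.714 mg/L = 1.714 µg/mL)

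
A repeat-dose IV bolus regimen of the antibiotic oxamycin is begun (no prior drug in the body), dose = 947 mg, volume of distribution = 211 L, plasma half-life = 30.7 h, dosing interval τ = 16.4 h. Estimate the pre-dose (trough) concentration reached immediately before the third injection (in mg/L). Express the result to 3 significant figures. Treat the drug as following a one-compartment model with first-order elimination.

5.24 mg/L

C₀ per dose = Dose / Vd = 947 / 211 = 4.488 mg/L
k = ln2 / t½ = 0.693147 / 30.7 = 0.02258 h⁻¹
Fraction remaining after one interval: r = e^(−kτ) = e^(−0.02258 × 16.4) = 0.6905
Before dose 3, 2 doses have been given (aged 1τ, 2τ).
C_trough = C₀ × (r + r²) = 4.488 × (0.6905 + 0.4768) = 5.239 mg/L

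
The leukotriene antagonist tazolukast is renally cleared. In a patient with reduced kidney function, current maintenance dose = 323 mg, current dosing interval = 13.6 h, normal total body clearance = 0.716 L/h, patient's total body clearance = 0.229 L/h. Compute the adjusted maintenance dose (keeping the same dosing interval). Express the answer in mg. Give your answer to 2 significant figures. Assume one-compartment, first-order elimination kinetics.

100 mg

To keep the same average steady-state level, dosing rate must scale with clearance.
CL ratio = 0.229 / 0.716 = 0.3198
New dose (same interval) = 323 × 0.3198 = 103.3 mg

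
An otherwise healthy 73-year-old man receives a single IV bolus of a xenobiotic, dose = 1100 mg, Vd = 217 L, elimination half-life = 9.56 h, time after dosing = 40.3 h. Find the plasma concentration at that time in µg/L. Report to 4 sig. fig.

C₀ = Dose / Vd = 1100 / 217 = 5.069 mg/L
k = ln2 / t½ = 0.693147 / 9.56 = 0.07250 h⁻¹
C = C₀ · e^(−k·t) = 5.069 × e^(−0.07250 × 40.3)
  = 5.069 × 0.05384 = 0.2729 mg/L
Convert: 0.2729 mg/L × 1000 = 272.9 µg/L

272.9 µg/L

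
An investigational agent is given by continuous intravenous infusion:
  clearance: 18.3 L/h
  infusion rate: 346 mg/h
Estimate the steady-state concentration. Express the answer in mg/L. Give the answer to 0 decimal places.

At steady state Css = R₀ / CL = 346 / 18.30 = 18.91 mg/L

19 mg/L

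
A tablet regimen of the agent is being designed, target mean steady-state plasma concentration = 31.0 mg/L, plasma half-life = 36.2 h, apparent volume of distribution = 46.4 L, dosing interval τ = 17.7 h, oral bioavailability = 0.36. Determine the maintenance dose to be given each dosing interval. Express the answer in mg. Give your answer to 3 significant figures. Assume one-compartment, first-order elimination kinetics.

1350 mg

k = ln2 / t½ = 0.693147 / 36.2 = 0.01915 h⁻¹
CL = k × Vd = 0.01915 × 46.4 = 0.8886 L/h
At steady state, F × (Dose/τ) = Css × CL.
Dose = Css × CL × τ / F = 31.0 × 0.8886 × 17.7 / 0.36 = 1354 mg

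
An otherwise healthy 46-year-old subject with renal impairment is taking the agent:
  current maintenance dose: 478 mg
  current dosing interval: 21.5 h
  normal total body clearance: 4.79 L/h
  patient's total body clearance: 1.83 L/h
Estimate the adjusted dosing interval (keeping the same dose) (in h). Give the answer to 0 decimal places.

To keep the same average steady-state level, dosing rate must scale with clearance.
CL ratio = 1.83 / 4.79 = 0.3820
New interval (same dose) = 21.5 / 0.3820 = 56.28 h

56 h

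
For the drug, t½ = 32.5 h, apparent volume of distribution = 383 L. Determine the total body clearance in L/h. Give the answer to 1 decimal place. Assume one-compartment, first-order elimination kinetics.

k = ln2 / t½ = 0.693147 / 32.5 = 0.02133 h⁻¹
CL = k × Vd = 0.02133 × 383 = 8.169 L/h

8.2 L/h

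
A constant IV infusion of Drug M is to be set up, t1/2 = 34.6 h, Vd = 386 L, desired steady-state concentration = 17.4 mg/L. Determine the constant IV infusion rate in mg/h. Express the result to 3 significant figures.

135 mg/h

k = ln2 / t½ = 0.693147 / 34.6 = 0.02003 h⁻¹
CL = k × Vd = 0.02003 × 386 = 7.732 L/h
At steady state, infusion rate R₀ = Css × CL = 17.4 × 7.732 = 134.5 mg/h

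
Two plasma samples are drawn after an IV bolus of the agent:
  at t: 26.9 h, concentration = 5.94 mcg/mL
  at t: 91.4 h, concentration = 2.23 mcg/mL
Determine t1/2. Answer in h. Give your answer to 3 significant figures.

k = ln(C₁/C₂) / (t₂ − t₁) = ln(5.94/2.23) / (91.4 − 26.9)
  = 0.9797 / 64.50 = 0.01519 h⁻¹
t½ = ln2 / k = 0.693147 / 0.01519 = 45.63 h

45.6 h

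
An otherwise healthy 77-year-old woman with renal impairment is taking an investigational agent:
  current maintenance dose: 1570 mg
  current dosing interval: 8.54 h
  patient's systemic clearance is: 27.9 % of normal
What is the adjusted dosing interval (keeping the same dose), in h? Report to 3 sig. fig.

30.6 h

To keep the same average steady-state level, dosing rate must scale with clearance.
CL ratio = 27.9 / 100 = 0.2790
New interval (same dose) = 8.54 / 0.2790 = 30.61 h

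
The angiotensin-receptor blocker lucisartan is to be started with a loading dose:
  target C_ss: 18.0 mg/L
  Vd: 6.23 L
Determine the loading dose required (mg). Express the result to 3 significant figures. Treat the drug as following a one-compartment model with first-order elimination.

LD = Css × Vd = 18.0 × 6.23 = 112.1 mg

112 mg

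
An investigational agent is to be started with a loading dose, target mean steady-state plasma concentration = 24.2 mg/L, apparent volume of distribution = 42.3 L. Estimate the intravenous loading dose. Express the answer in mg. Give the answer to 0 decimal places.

1024 mg

LD = Css × Vd = 24.2 × 42.3 = 1024 mg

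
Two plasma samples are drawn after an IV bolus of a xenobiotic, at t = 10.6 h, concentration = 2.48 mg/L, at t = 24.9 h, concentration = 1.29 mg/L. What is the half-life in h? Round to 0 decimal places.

15 h

k = ln(C₁/C₂) / (t₂ − t₁) = ln(2.48/1.29) / (24.9 − 10.6)
  = 0.6536 / 14.30 = 0.04571 h⁻¹
t½ = ln2 / k = 0.693147 / 0.04571 = 15.16 h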